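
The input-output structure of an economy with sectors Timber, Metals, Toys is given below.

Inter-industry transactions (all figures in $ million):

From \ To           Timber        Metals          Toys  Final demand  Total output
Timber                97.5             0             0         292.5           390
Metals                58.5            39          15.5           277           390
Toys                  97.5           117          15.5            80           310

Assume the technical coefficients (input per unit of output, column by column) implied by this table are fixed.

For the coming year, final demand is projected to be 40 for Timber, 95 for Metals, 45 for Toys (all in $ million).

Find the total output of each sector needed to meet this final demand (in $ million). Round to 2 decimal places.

x_1 = 53.33, x_2 = 119.96, x_3 = 99.29

Technical coefficients a_ij = z_ij / X_j:
  a_11 = 97.5/390 = 0.25, a_21 = 58.5/390 = 0.15, a_31 = 97.5/390 = 0.25
  a_12 = 0/390 = 0.00, a_22 = 39/390 = 0.10, a_32 = 117/390 = 0.30
  a_13 = 0/310 = 0.00, a_23 = 15.5/310 = 0.05, a_33 = 15.5/310 = 0.05
I − A =
  [   0.75     0.00     0.00]
  [  -0.15     0.90    -0.05]
  [  -0.25    -0.30     0.95]
Cofactors of I−A, C_ij = (−1)^(i+j)·(minor ij) (rows/columns in the sector order above):
  C_11 = (0.90)(0.95) − (-0.05)(-0.30) = 0.8400
  C_12 = −[(-0.15)(0.95) − (-0.05)(-0.25)] = 0.1550
  C_13 = (-0.15)(-0.30) − (0.90)(-0.25) = 0.2700
  C_21 = −[(0.00)(0.95) − (0.00)(-0.30)] = 0.0000
  C_22 = (0.75)(0.95) − (0.00)(-0.25) = 0.7125
  C_23 = −[(0.75)(-0.30) − (0.00)(-0.25)] = 0.2250
  C_31 = (0.00)(-0.05) − (0.00)(0.90) = 0.0000
  C_32 = −[(0.75)(-0.05) − (0.00)(-0.15)] = 0.0375
  C_33 = (0.75)(0.90) − (0.00)(-0.15) = 0.6750
det(I−A) = Σ_j (I−A)_1j·C_1j = (0.75)(0.8400) + (0.00)(0.1550) + (0.00)(0.2700) = 0.6300
adj(I−A) = Cᵀ =
  [ 0.8400   0.0000   0.0000]
  [ 0.1550   0.7125   0.0375]
  [ 0.2700   0.2250   0.6750]
(I − A)⁻¹ = adj(I−A) / det(I−A) ≈
  [   1.3333     0.0000     0.0000]
  [   0.2460     1.1310     0.0595]
  [   0.4286     0.3571     1.0714]
x = (I − A)⁻¹ d = adj(I−A)·d / det(I−A), with det(I−A) = 0.6300:
  x_1 = (0.8400·40 + 0.0000·95 + 0.0000·45) / 0.6300 = 33.60 / 0.6300 ≈ 53.33
  x_2 = (0.1550·40 + 0.7125·95 + 0.0375·45) / 0.6300 = 75.575 / 0.6300 ≈ 119.96
  x_3 = (0.2700·40 + 0.2250·95 + 0.6750·45) / 0.6300 = 62.55 / 0.6300 ≈ 99.29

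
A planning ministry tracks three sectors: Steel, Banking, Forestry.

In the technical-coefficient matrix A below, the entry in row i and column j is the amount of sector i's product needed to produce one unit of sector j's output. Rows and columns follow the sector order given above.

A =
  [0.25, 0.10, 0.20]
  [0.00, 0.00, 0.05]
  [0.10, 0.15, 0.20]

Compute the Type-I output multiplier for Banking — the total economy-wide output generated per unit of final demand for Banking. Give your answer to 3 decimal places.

m_2 = 1.416

I − A =
  [   0.75    -0.10    -0.20]
  [   0.00     1.00    -0.05]
  [  -0.10    -0.15     0.80]
Cofactors of I−A, C_ij = (−1)^(i+j)·(minor ij) (rows/columns in the sector order above):
  C_11 = (1.00)(0.80) − (-0.05)(-0.15) = 0.7925
  C_12 = −[(0.00)(0.80) − (-0.05)(-0.10)] = 0.0050
  C_13 = (0.00)(-0.15) − (1.00)(-0.10) = 0.1000
  C_21 = −[(-0.10)(0.80) − (-0.20)(-0.15)] = 0.1100
  C_22 = (0.75)(0.80) − (-0.20)(-0.10) = 0.5800
  C_23 = −[(0.75)(-0.15) − (-0.10)(-0.10)] = 0.1225
  C_31 = (-0.10)(-0.05) − (-0.20)(1.00) = 0.2050
  C_32 = −[(0.75)(-0.05) − (-0.20)(0.00)] = 0.0375
  C_33 = (0.75)(1.00) − (-0.10)(0.00) = 0.7500
det(I−A) = Σ_j (I−A)_1j·C_1j = (0.75)(0.7925) + (-0.10)(0.0050) + (-0.20)(0.1000) = 0.573875
adj(I−A) = Cᵀ =
  [ 0.7925   0.1100   0.2050]
  [ 0.0050   0.5800   0.0375]
  [ 0.1000   0.1225   0.7500]
(I − A)⁻¹ = adj(I−A) / det(I−A) ≈
  [   1.3810     0.1917     0.3572]
  [   0.0087     1.0107     0.0653]
  [   0.1743     0.2135     1.3069]
The output multiplier for sector j is the column-j sum of the Leontief inverse (I − A)⁻¹ = adj(I−A) / det(I−A).
Column 2 of adj(I−A): (0.1100, 0.5800, 0.1225); det(I−A) = 0.573875.
m_2 = (0.1100 + 0.5800 + 0.1225) / 0.573875 = 0.8125 / 0.573875 ≈ 1.416.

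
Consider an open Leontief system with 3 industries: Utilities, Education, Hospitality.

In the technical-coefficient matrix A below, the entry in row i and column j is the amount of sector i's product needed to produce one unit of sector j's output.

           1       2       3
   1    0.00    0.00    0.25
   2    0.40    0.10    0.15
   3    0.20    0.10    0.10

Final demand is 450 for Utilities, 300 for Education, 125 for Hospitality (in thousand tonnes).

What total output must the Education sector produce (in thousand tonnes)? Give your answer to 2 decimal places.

I − A =
  [   1.00     0.00    -0.25]
  [  -0.40     0.90    -0.15]
  [  -0.20    -0.10     0.90]
Cofactors of I−A, C_ij = (−1)^(i+j)·(minor ij) (rows/columns in the sector order above):
  C_11 = (0.90)(0.90) − (-0.15)(-0.10) = 0.7950
  C_12 = −[(-0.40)(0.90) − (-0.15)(-0.20)] = 0.3900
  C_13 = (-0.40)(-0.10) − (0.90)(-0.20) = 0.2200
  C_21 = −[(0.00)(0.90) − (-0.25)(-0.10)] = 0.0250
  C_22 = (1.00)(0.90) − (-0.25)(-0.20) = 0.8500
  C_23 = −[(1.00)(-0.10) − (0.00)(-0.20)] = 0.1000
  C_31 = (0.00)(-0.15) − (-0.25)(0.90) = 0.2250
  C_32 = −[(1.00)(-0.15) − (-0.25)(-0.40)] = 0.2500
  C_33 = (1.00)(0.90) − (0.00)(-0.40) = 0.9000
det(I−A) = Σ_j (I−A)_1j·C_1j = (1.00)(0.7950) + (0.00)(0.3900) + (-0.25)(0.2200) = 0.7400
adj(I−A) = Cᵀ =
  [ 0.7950   0.0250   0.2250]
  [ 0.3900   0.8500   0.2500]
  [ 0.2200   0.1000   0.9000]
(I − A)⁻¹ = adj(I−A) / det(I−A) ≈
  [   1.0743     0.0338     0.3041]
  [   0.5270     1.1486     0.3378]
  [   0.2973     0.1351     1.2162]
x = (I − A)⁻¹ d = adj(I−A)·d / det(I−A), with det(I−A) = 0.7400:
  x_1 = (0.7950·450 + 0.0250·300 + 0.2250·125) / 0.7400 = 393.375 / 0.7400 ≈ 531.59
  x_2 = (0.3900·450 + 0.8500·300 + 0.2500·125) / 0.7400 = 461.75 / 0.7400 ≈ 623.99
  x_3 = (0.2200·450 + 0.1000·300 + 0.9000·125) / 0.7400 = 241.50 / 0.7400 ≈ 326.35

x_2 = 623.99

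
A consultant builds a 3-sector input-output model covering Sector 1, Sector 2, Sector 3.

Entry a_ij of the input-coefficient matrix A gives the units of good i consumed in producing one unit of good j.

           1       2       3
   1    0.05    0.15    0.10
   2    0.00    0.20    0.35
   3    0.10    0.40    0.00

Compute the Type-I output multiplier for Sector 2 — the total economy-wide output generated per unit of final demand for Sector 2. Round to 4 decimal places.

I − A =
  [   0.95    -0.15    -0.10]
  [   0.00     0.80    -0.35]
  [  -0.10    -0.40     1.00]
Cofactors of I−A, C_ij = (−1)^(i+j)·(minor ij) (rows/columns in the sector order above):
  C_11 = (0.80)(1.00) − (-0.35)(-0.40) = 0.6600
  C_12 = −[(0.00)(1.00) − (-0.35)(-0.10)] = 0.0350
  C_13 = (0.00)(-0.40) − (0.80)(-0.10) = 0.0800
  C_21 = −[(-0.15)(1.00) − (-0.10)(-0.40)] = 0.1900
  C_22 = (0.95)(1.00) − (-0.10)(-0.10) = 0.9400
  C_23 = −[(0.95)(-0.40) − (-0.15)(-0.10)] = 0.3950
  C_31 = (-0.15)(-0.35) − (-0.10)(0.80) = 0.1325
  C_32 = −[(0.95)(-0.35) − (-0.10)(0.00)] = 0.3325
  C_33 = (0.95)(0.80) − (-0.15)(0.00) = 0.7600
det(I−A) = Σ_j (I−A)_1j·C_1j = (0.95)(0.6600) + (-0.15)(0.0350) + (-0.10)(0.0800) = 0.61375
adj(I−A) = Cᵀ =
  [ 0.6600   0.1900   0.1325]
  [ 0.0350   0.9400   0.3325]
  [ 0.0800   0.3950   0.7600]
(I − A)⁻¹ = adj(I−A) / det(I−A) ≈
  [   1.07536     0.30957     0.21589]
  [   0.05703     1.53157     0.54175]
  [   0.13035     0.64358     1.23829]
The output multiplier for sector j is the column-j sum of the Leontief inverse (I − A)⁻¹ = adj(I−A) / det(I−A).
Column 2 of adj(I−A): (0.1900, 0.9400, 0.3950); det(I−A) = 0.61375.
m_2 = (0.1900 + 0.9400 + 0.3950) / 0.61375 = 1.525 / 0.61375 ≈ 2.4847.

m_2 = 2.4847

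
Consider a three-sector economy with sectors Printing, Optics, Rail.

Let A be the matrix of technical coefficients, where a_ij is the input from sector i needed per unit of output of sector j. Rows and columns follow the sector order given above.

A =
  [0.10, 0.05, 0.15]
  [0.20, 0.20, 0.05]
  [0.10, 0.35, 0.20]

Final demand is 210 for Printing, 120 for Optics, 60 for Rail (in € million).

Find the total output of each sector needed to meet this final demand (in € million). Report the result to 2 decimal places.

I − A =
  [   0.90    -0.05    -0.15]
  [  -0.20     0.80    -0.05]
  [  -0.10    -0.35     0.80]
Cofactors of I−A, C_ij = (−1)^(i+j)·(minor ij) (rows/columns in the sector order above):
  C_11 = (0.80)(0.80) − (-0.05)(-0.35) = 0.6225
  C_12 = −[(-0.20)(0.80) − (-0.05)(-0.10)] = 0.1650
  C_13 = (-0.20)(-0.35) − (0.80)(-0.10) = 0.1500
  C_21 = −[(-0.05)(0.80) − (-0.15)(-0.35)] = 0.0925
  C_22 = (0.90)(0.80) − (-0.15)(-0.10) = 0.7050
  C_23 = −[(0.90)(-0.35) − (-0.05)(-0.10)] = 0.3200
  C_31 = (-0.05)(-0.05) − (-0.15)(0.80) = 0.1225
  C_32 = −[(0.90)(-0.05) − (-0.15)(-0.20)] = 0.0750
  C_33 = (0.90)(0.80) − (-0.05)(-0.20) = 0.7100
det(I−A) = Σ_j (I−A)_1j·C_1j = (0.90)(0.6225) + (-0.05)(0.1650) + (-0.15)(0.1500) = 0.5295
adj(I−A) = Cᵀ =
  [ 0.6225   0.0925   0.1225]
  [ 0.1650   0.7050   0.0750]
  [ 0.1500   0.3200   0.7100]
(I − A)⁻¹ = adj(I−A) / det(I−A) ≈
  [   1.1756     0.1747     0.2314]
  [   0.3116     1.3314     0.1416]
  [   0.2833     0.6043     1.3409]
x = (I − A)⁻¹ d = adj(I−A)·d / det(I−A), with det(I−A) = 0.5295:
  x_1 = (0.6225·210 + 0.0925·120 + 0.1225·60) / 0.5295 = 149.175 / 0.5295 ≈ 281.73
  x_2 = (0.1650·210 + 0.7050·120 + 0.0750·60) / 0.5295 = 123.75 / 0.5295 ≈ 233.71
  x_3 = (0.1500·210 + 0.3200·120 + 0.7100·60) / 0.5295 = 112.50 / 0.5295 ≈ 212.46

x_1 = 281.73, x_2 = 233.71, x_3 = 212.46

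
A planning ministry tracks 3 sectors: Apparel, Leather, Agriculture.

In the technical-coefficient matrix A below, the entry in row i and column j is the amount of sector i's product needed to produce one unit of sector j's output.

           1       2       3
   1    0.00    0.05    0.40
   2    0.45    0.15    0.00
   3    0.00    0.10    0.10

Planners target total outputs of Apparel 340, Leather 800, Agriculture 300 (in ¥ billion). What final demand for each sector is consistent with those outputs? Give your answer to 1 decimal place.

d_1 = 180.0, d_2 = 527.0, d_3 = 190.0

I − A =
  [   1.00    -0.05    -0.40]
  [  -0.45     0.85     0.00]
  [   0.00    -0.10     0.90]
d = (I − A) x:
  d_1 = (+1.00)·340 + (-0.05)·800 + (-0.40)·300 = 180.0
  d_2 = (-0.45)·340 + (+0.85)·800 + (+0.00)·300 = 527.0
  d_3 = (+0.00)·340 + (-0.10)·800 + (+0.90)·300 = 190.0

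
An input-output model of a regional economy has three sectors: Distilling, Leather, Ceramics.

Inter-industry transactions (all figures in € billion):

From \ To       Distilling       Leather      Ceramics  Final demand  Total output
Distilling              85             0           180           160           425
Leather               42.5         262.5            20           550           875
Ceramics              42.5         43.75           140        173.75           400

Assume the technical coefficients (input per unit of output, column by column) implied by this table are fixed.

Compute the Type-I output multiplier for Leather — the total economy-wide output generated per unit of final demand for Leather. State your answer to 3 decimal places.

m_L = 1.637

Technical coefficients a_ij = z_ij / X_j:
  a_DD = 85/425 = 0.20, a_LD = 42.5/425 = 0.10, a_CD = 42.5/425 = 0.10
  a_DL = 0/875 = 0.00, a_LL = 262.5/875 = 0.30, a_CL = 43.75/875 = 0.05
  a_DC = 180/400 = 0.45, a_LC = 20/400 = 0.05, a_CC = 140/400 = 0.35
I − A =
  [   0.80     0.00    -0.45]
  [  -0.10     0.70    -0.05]
  [  -0.10    -0.05     0.65]
Cofactors of I−A, C_ij = (−1)^(i+j)·(minor ij) (rows/columns in the sector order above):
  C_11 = (0.70)(0.65) − (-0.05)(-0.05) = 0.4525
  C_12 = −[(-0.10)(0.65) − (-0.05)(-0.10)] = 0.0700
  C_13 = (-0.10)(-0.05) − (0.70)(-0.10) = 0.0750
  C_21 = −[(0.00)(0.65) − (-0.45)(-0.05)] = 0.0225
  C_22 = (0.80)(0.65) − (-0.45)(-0.10) = 0.4750
  C_23 = −[(0.80)(-0.05) − (0.00)(-0.10)] = 0.0400
  C_31 = (0.00)(-0.05) − (-0.45)(0.70) = 0.3150
  C_32 = −[(0.80)(-0.05) − (-0.45)(-0.10)] = 0.0850
  C_33 = (0.80)(0.70) − (0.00)(-0.10) = 0.5600
det(I−A) = Σ_j (I−A)_1j·C_1j = (0.80)(0.4525) + (0.00)(0.0700) + (-0.45)(0.0750) = 0.32825
adj(I−A) = Cᵀ =
  [ 0.4525   0.0225   0.3150]
  [ 0.0700   0.4750   0.0850]
  [ 0.0750   0.0400   0.5600]
(I − A)⁻¹ = adj(I−A) / det(I−A) ≈
  [   1.3785     0.0685     0.9596]
  [   0.2133     1.4471     0.2589]
  [   0.2285     0.1219     1.7060]
The output multiplier for sector j is the column-j sum of the Leontief inverse (I − A)⁻¹ = adj(I−A) / det(I−A).
Column L of adj(I−A): (0.0225, 0.4750, 0.0400); det(I−A) = 0.32825.
m_L = (0.0225 + 0.4750 + 0.0400) / 0.32825 = 0.5375 / 0.32825 ≈ 1.637.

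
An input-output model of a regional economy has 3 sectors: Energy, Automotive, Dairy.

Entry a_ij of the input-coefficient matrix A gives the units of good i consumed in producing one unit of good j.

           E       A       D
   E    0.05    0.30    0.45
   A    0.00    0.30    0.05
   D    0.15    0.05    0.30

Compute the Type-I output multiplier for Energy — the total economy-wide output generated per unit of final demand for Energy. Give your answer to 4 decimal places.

I − A =
  [   0.95    -0.30    -0.45]
  [   0.00     0.70    -0.05]
  [  -0.15    -0.05     0.70]
Cofactors of I−A, C_ij = (−1)^(i+j)·(minor ij) (rows/columns in the sector order above):
  C_11 = (0.70)(0.70) − (-0.05)(-0.05) = 0.4875
  C_12 = −[(0.00)(0.70) − (-0.05)(-0.15)] = 0.0075
  C_13 = (0.00)(-0.05) − (0.70)(-0.15) = 0.1050
  C_21 = −[(-0.30)(0.70) − (-0.45)(-0.05)] = 0.2325
  C_22 = (0.95)(0.70) − (-0.45)(-0.15) = 0.5975
  C_23 = −[(0.95)(-0.05) − (-0.30)(-0.15)] = 0.0925
  C_31 = (-0.30)(-0.05) − (-0.45)(0.70) = 0.3300
  C_32 = −[(0.95)(-0.05) − (-0.45)(0.00)] = 0.0475
  C_33 = (0.95)(0.70) − (-0.30)(0.00) = 0.6650
det(I−A) = Σ_j (I−A)_1j·C_1j = (0.95)(0.4875) + (-0.30)(0.0075) + (-0.45)(0.1050) = 0.413625
adj(I−A) = Cᵀ =
  [ 0.4875   0.2325   0.3300]
  [ 0.0075   0.5975   0.0475]
  [ 0.1050   0.0925   0.6650]
(I − A)⁻¹ = adj(I−A) / det(I−A) ≈
  [   1.17860     0.56210     0.79782]
  [   0.01813     1.44455     0.11484]
  [   0.25385     0.22363     1.60774]
The output multiplier for sector j is the column-j sum of the Leontief inverse (I − A)⁻¹ = adj(I−A) / det(I−A).
Column E of adj(I−A): (0.4875, 0.0075, 0.1050); det(I−A) = 0.413625.
m_E = (0.4875 + 0.0075 + 0.1050) / 0.413625 = 0.60 / 0.413625 ≈ 1.4506.

m_E = 1.4506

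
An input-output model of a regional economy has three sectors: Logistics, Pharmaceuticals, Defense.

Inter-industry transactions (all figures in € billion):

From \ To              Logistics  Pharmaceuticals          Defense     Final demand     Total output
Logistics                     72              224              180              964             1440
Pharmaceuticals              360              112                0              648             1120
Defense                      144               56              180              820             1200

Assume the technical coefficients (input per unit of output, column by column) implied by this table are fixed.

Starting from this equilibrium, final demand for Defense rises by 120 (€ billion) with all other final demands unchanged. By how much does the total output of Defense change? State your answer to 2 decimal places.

Δx_D = 144.42

Technical coefficients a_ij = z_ij / X_j:
  a_LL = 72/1440 = 0.05, a_PL = 360/1440 = 0.25, a_DL = 144/1440 = 0.10
  a_LP = 224/1120 = 0.20, a_PP = 112/1120 = 0.10, a_DP = 56/1120 = 0.05
  a_LD = 180/1200 = 0.15, a_PD = 0/1200 = 0.00, a_DD = 180/1200 = 0.15
I − A =
  [   0.95    -0.20    -0.15]
  [  -0.25     0.90     0.00]
  [  -0.10    -0.05     0.85]
Cofactors of I−A, C_ij = (−1)^(i+j)·(minor ij) (rows/columns in the sector order above):
  C_11 = (0.90)(0.85) − (0.00)(-0.05) = 0.7650
  C_12 = −[(-0.25)(0.85) − (0.00)(-0.10)] = 0.2125
  C_13 = (-0.25)(-0.05) − (0.90)(-0.10) = 0.1025
  C_21 = −[(-0.20)(0.85) − (-0.15)(-0.05)] = 0.1775
  C_22 = (0.95)(0.85) − (-0.15)(-0.10) = 0.7925
  C_23 = −[(0.95)(-0.05) − (-0.20)(-0.10)] = 0.0675
  C_31 = (-0.20)(0.00) − (-0.15)(0.90) = 0.1350
  C_32 = −[(0.95)(0.00) − (-0.15)(-0.25)] = 0.0375
  C_33 = (0.95)(0.90) − (-0.20)(-0.25) = 0.8050
det(I−A) = Σ_j (I−A)_1j·C_1j = (0.95)(0.7650) + (-0.20)(0.2125) + (-0.15)(0.1025) = 0.668875
adj(I−A) = Cᵀ =
  [ 0.7650   0.1775   0.1350]
  [ 0.2125   0.7925   0.0375]
  [ 0.1025   0.0675   0.8050]
(I − A)⁻¹ = adj(I−A) / det(I−A) ≈
  [   1.1437     0.2654     0.2018]
  [   0.3177     1.1848     0.0561]
  [   0.1532     0.1009     1.2035]
Δx = (I − A)⁻¹ Δd with Δd having +120 in the Defense component and 0 elsewhere.
So Δx_D = L_DD · (+120), where L_DD = adj(I−A)_DD / det(I−A) = 0.8050 / 0.668875.
Δx_D = 0.8050 × (+120) / 0.668875 = 96.60 / 0.668875 ≈ 144.42.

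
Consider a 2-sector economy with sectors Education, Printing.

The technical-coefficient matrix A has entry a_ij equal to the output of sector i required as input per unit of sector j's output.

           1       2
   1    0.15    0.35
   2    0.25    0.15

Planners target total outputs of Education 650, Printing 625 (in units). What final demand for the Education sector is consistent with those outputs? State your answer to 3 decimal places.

I − A =
  [   0.85    -0.35]
  [  -0.25     0.85]
d = (I − A) x:
  d_1 = (+0.85)·650 + (-0.35)·625 = 333.750
  d_2 = (-0.25)·650 + (+0.85)·625 = 368.750

d_1 = 333.750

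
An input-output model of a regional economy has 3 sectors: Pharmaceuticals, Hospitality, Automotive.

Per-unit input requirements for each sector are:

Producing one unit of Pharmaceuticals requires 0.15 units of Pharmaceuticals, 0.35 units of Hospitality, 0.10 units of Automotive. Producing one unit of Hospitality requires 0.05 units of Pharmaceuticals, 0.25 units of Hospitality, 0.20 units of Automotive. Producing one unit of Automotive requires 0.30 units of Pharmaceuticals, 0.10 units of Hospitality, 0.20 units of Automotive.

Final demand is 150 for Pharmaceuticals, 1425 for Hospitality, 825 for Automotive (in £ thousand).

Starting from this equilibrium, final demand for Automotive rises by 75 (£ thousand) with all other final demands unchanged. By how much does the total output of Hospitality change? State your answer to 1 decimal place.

I − A =
  [   0.85    -0.05    -0.30]
  [  -0.35     0.75    -0.10]
  [  -0.10    -0.20     0.80]
Cofactors of I−A, C_ij = (−1)^(i+j)·(minor ij) (rows/columns in the sector order above):
  C_11 = (0.75)(0.80) − (-0.10)(-0.20) = 0.5800
  C_12 = −[(-0.35)(0.80) − (-0.10)(-0.10)] = 0.2900
  C_13 = (-0.35)(-0.20) − (0.75)(-0.10) = 0.1450
  C_21 = −[(-0.05)(0.80) − (-0.30)(-0.20)] = 0.1000
  C_22 = (0.85)(0.80) − (-0.30)(-0.10) = 0.6500
  C_23 = −[(0.85)(-0.20) − (-0.05)(-0.10)] = 0.1750
  C_31 = (-0.05)(-0.10) − (-0.30)(0.75) = 0.2300
  C_32 = −[(0.85)(-0.10) − (-0.30)(-0.35)] = 0.1900
  C_33 = (0.85)(0.75) − (-0.05)(-0.35) = 0.6200
det(I−A) = Σ_j (I−A)_1j·C_1j = (0.85)(0.5800) + (-0.05)(0.2900) + (-0.30)(0.1450) = 0.4350
adj(I−A) = Cᵀ =
  [ 0.5800   0.1000   0.2300]
  [ 0.2900   0.6500   0.1900]
  [ 0.1450   0.1750   0.6200]
(I − A)⁻¹ = adj(I−A) / det(I−A) ≈
  [   1.3333     0.2299     0.5287]
  [   0.6667     1.4943     0.4368]
  [   0.3333     0.4023     1.4253]
Δx = (I − A)⁻¹ Δd with Δd having +75 in the Automotive component and 0 elsewhere.
So Δx_2 = L_23 · (+75), where L_23 = adj(I−A)_23 / det(I−A) = 0.1900 / 0.4350.
Δx_2 = 0.1900 × (+75) / 0.4350 = 14.25 / 0.4350 ≈ 32.8.

Δx_2 = 32.8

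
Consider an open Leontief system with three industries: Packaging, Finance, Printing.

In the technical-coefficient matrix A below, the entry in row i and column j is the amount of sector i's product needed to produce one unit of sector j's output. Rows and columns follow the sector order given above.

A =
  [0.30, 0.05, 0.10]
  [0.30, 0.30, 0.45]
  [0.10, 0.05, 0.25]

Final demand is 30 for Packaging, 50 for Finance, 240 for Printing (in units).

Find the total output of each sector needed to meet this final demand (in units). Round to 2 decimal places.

x_1 = 119.48, x_2 = 353.75, x_3 = 359.51

I − A =
  [   0.70    -0.05    -0.10]
  [  -0.30     0.70    -0.45]
  [  -0.10    -0.05     0.75]
Cofactors of I−A, C_ij = (−1)^(i+j)·(minor ij) (rows/columns in the sector order above):
  C_11 = (0.70)(0.75) − (-0.45)(-0.05) = 0.5025
  C_12 = −[(-0.30)(0.75) − (-0.45)(-0.10)] = 0.2700
  C_13 = (-0.30)(-0.05) − (0.70)(-0.10) = 0.0850
  C_21 = −[(-0.05)(0.75) − (-0.10)(-0.05)] = 0.0425
  C_22 = (0.70)(0.75) − (-0.10)(-0.10) = 0.5150
  C_23 = −[(0.70)(-0.05) − (-0.05)(-0.10)] = 0.0400
  C_31 = (-0.05)(-0.45) − (-0.10)(0.70) = 0.0925
  C_32 = −[(0.70)(-0.45) − (-0.10)(-0.30)] = 0.3450
  C_33 = (0.70)(0.70) − (-0.05)(-0.30) = 0.4750
det(I−A) = Σ_j (I−A)_1j·C_1j = (0.70)(0.5025) + (-0.05)(0.2700) + (-0.10)(0.0850) = 0.32975
adj(I−A) = Cᵀ =
  [ 0.5025   0.0425   0.0925]
  [ 0.2700   0.5150   0.3450]
  [ 0.0850   0.0400   0.4750]
(I − A)⁻¹ = adj(I−A) / det(I−A) ≈
  [   1.5239     0.1289     0.2805]
  [   0.8188     1.5618     1.0462]
  [   0.2578     0.1213     1.4405]
x = (I − A)⁻¹ d = adj(I−A)·d / det(I−A), with det(I−A) = 0.32975:
  x_1 = (0.5025·30 + 0.0425·50 + 0.0925·240) / 0.32975 = 39.40 / 0.32975 ≈ 119.48
  x_2 = (0.2700·30 + 0.5150·50 + 0.3450·240) / 0.32975 = 116.65 / 0.32975 ≈ 353.75
  x_3 = (0.0850·30 + 0.0400·50 + 0.4750·240) / 0.32975 = 118.55 / 0.32975 ≈ 359.51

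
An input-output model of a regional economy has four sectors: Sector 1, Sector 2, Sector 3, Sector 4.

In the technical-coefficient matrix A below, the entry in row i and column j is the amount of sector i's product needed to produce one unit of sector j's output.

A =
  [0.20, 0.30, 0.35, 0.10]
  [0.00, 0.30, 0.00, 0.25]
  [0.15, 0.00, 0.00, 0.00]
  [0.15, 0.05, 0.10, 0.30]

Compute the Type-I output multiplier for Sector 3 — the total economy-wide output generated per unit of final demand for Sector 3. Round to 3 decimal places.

I − A =
  [   0.80    -0.30    -0.35    -0.10]
  [   0.00     0.70     0.00    -0.25]
  [  -0.15     0.00     1.00     0.00]
  [  -0.15    -0.05    -0.10     0.70]
Compute the cofactors C_ij = (−1)^(i+j)·(3×3 minor ij) of I−A; the adjugate is their transpose:
adj(I−A) = Cᵀ =
  [ 0.477500   0.215000   0.181625   0.145000]
  [ 0.041250   0.506750   0.033125   0.186875]
  [ 0.071625   0.032250   0.360250   0.021750]
  [ 0.115500   0.086875   0.092750   0.523250]
det(I−A) = Σ_j (I−A)_1j·C_1j = (0.80)(0.477500) + (-0.30)(0.041250) + (-0.35)(0.071625) + (-0.10)(0.115500) = 0.33300625
(I − A)⁻¹ = adj(I−A) / det(I−A) ≈
  [   1.4339     0.6456     0.5454     0.4354]
  [   0.1239     1.5217     0.0995     0.5612]
  [   0.2151     0.0968     1.0818     0.0653]
  [   0.3468     0.2609     0.2785     1.5713]
The output multiplier for sector j is the column-j sum of the Leontief inverse (I − A)⁻¹ = adj(I−A) / det(I−A).
Column 3 of adj(I−A): (0.181625, 0.033125, 0.360250, 0.092750); det(I−A) = 0.33300625.
m_3 = (0.181625 + 0.033125 + 0.360250 + 0.092750) / 0.33300625 = 0.66775 / 0.33300625 ≈ 2.005.

m_3 = 2.005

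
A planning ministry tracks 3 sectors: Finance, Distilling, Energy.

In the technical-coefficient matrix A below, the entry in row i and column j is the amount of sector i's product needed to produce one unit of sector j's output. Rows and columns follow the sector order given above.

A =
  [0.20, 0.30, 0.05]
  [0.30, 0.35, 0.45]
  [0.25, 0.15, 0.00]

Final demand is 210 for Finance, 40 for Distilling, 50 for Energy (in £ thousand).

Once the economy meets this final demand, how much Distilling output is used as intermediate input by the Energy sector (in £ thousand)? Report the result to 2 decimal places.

z_DE = 98.81

I − A =
  [   0.80    -0.30    -0.05]
  [  -0.30     0.65    -0.45]
  [  -0.25    -0.15     1.00]
Cofactors of I−A, C_ij = (−1)^(i+j)·(minor ij) (rows/columns in the sector order above):
  C_11 = (0.65)(1.00) − (-0.45)(-0.15) = 0.5825
  C_12 = −[(-0.30)(1.00) − (-0.45)(-0.25)] = 0.4125
  C_13 = (-0.30)(-0.15) − (0.65)(-0.25) = 0.2075
  C_21 = −[(-0.30)(1.00) − (-0.05)(-0.15)] = 0.3075
  C_22 = (0.80)(1.00) − (-0.05)(-0.25) = 0.7875
  C_23 = −[(0.80)(-0.15) − (-0.30)(-0.25)] = 0.1950
  C_31 = (-0.30)(-0.45) − (-0.05)(0.65) = 0.1675
  C_32 = −[(0.80)(-0.45) − (-0.05)(-0.30)] = 0.3750
  C_33 = (0.80)(0.65) − (-0.30)(-0.30) = 0.4300
det(I−A) = Σ_j (I−A)_1j·C_1j = (0.80)(0.5825) + (-0.30)(0.4125) + (-0.05)(0.2075) = 0.331875
adj(I−A) = Cᵀ =
  [ 0.5825   0.3075   0.1675]
  [ 0.4125   0.7875   0.3750]
  [ 0.2075   0.1950   0.4300]
(I − A)⁻¹ = adj(I−A) / det(I−A) ≈
  [   1.7552     0.9266     0.5047]
  [   1.2429     2.3729     1.1299]
  [   0.6252     0.5876     1.2957]
First solve x = (I − A)⁻¹ d = adj(I−A)·d / det(I−A); in particular x_E = (0.2075·210 + 0.1950·40 + 0.4300·50) / 0.331875 = 72.875 / 0.331875 ≈ 219.5857.
Intermediate flow from D to E: z_DE = a_DE · x_E = 0.45 × 72.875 / 0.331875 = 32.79375 / 0.331875 ≈ 98.81.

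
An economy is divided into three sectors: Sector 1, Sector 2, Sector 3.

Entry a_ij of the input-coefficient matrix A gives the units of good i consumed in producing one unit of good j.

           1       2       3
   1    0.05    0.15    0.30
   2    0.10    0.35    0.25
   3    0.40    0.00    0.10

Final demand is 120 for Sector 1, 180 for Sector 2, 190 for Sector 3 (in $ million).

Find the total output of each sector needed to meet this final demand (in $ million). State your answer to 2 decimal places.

x_1 = 308.68, x_2 = 458.38, x_3 = 348.30

I − A =
  [   0.95    -0.15    -0.30]
  [  -0.10     0.65    -0.25]
  [  -0.40     0.00     0.90]
Cofactors of I−A, C_ij = (−1)^(i+j)·(minor ij) (rows/columns in the sector order above):
  C_11 = (0.65)(0.90) − (-0.25)(0.00) = 0.5850
  C_12 = −[(-0.10)(0.90) − (-0.25)(-0.40)] = 0.1900
  C_13 = (-0.10)(0.00) − (0.65)(-0.40) = 0.2600
  C_21 = −[(-0.15)(0.90) − (-0.30)(0.00)] = 0.1350
  C_22 = (0.95)(0.90) − (-0.30)(-0.40) = 0.7350
  C_23 = −[(0.95)(0.00) − (-0.15)(-0.40)] = 0.0600
  C_31 = (-0.15)(-0.25) − (-0.30)(0.65) = 0.2325
  C_32 = −[(0.95)(-0.25) − (-0.30)(-0.10)] = 0.2675
  C_33 = (0.95)(0.65) − (-0.15)(-0.10) = 0.6025
det(I−A) = Σ_j (I−A)_1j·C_1j = (0.95)(0.5850) + (-0.15)(0.1900) + (-0.30)(0.2600) = 0.44925
adj(I−A) = Cᵀ =
  [ 0.5850   0.1350   0.2325]
  [ 0.1900   0.7350   0.2675]
  [ 0.2600   0.0600   0.6025]
(I − A)⁻¹ = adj(I−A) / det(I−A) ≈
  [   1.3022     0.3005     0.5175]
  [   0.4229     1.6361     0.5954]
  [   0.5787     0.1336     1.3411]
x = (I − A)⁻¹ d = adj(I−A)·d / det(I−A), with det(I−A) = 0.44925:
  x_1 = (0.5850·120 + 0.1350·180 + 0.2325·190) / 0.44925 = 138.675 / 0.44925 ≈ 308.68
  x_2 = (0.1900·120 + 0.7350·180 + 0.2675·190) / 0.44925 = 205.925 / 0.44925 ≈ 458.38
  x_3 = (0.2600·120 + 0.0600·180 + 0.6025·190) / 0.44925 = 156.475 / 0.44925 ≈ 348.30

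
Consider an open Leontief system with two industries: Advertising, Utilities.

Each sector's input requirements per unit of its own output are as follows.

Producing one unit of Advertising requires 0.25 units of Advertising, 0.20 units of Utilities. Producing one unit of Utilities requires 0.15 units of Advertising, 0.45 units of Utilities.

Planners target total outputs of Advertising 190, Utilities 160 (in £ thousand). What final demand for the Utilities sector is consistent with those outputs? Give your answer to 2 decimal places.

d_U = 50.00

I − A =
  [   0.75    -0.15]
  [  -0.20     0.55]
d = (I − A) x:
  d_A = (+0.75)·190 + (-0.15)·160 = 118.50
  d_U = (-0.20)·190 + (+0.55)·160 = 50.00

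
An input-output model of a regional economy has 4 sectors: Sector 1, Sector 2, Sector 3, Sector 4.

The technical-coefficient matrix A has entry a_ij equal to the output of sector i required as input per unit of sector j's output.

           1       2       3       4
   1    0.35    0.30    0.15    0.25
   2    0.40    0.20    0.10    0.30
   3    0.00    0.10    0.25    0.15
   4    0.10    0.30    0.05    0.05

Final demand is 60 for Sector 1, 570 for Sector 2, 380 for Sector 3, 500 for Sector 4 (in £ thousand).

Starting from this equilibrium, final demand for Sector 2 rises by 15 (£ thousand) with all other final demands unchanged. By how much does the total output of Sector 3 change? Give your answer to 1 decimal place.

Δx_3 = 8.1

I − A =
  [   0.65    -0.30    -0.15    -0.25]
  [  -0.40     0.80    -0.10    -0.30]
  [   0.00    -0.10     0.75    -0.15]
  [  -0.10    -0.30    -0.05     0.95]
Compute the cofactors C_ij = (−1)^(i+j)·(3×3 minor ij) of I−A; the adjugate is their transpose:
adj(I−A) = Cᵀ =
  [ 0.48100   0.29000   0.15100   0.24200]
  [ 0.30600   0.43725   0.13550   0.24000]
  [ 0.07100   0.09300   0.26250   0.08950]
  [ 0.15100   0.17350   0.07250   0.28750]
det(I−A) = Σ_j (I−A)_1j·C_1j = (0.65)(0.48100) + (-0.30)(0.30600) + (-0.15)(0.07100) + (-0.25)(0.15100) = 0.17245
(I − A)⁻¹ = adj(I−A) / det(I−A) ≈
  [   2.7892     1.6816     0.8756     1.4033]
  [   1.7744     2.5355     0.7857     1.3917]
  [   0.4117     0.5393     1.5222     0.5190]
  [   0.8756     1.0061     0.4204     1.6671]
Δx = (I − A)⁻¹ Δd with Δd having +15 in the Sector 2 component and 0 elsewhere.
So Δx_3 = L_32 · (+15), where L_32 = adj(I−A)_32 / det(I−A) = 0.09300 / 0.17245.
Δx_3 = 0.09300 × (+15) / 0.17245 = 1.395 / 0.17245 ≈ 8.1.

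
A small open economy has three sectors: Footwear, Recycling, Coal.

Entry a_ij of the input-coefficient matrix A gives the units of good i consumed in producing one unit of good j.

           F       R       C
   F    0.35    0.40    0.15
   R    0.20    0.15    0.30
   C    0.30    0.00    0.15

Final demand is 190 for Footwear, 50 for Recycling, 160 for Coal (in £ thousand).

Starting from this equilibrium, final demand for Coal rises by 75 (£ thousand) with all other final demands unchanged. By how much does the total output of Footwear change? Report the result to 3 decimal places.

I − A =
  [   0.65    -0.40    -0.15]
  [  -0.20     0.85    -0.30]
  [  -0.30     0.00     0.85]
Cofactors of I−A, C_ij = (−1)^(i+j)·(minor ij) (rows/columns in the sector order above):
  C_11 = (0.85)(0.85) − (-0.30)(0.00) = 0.7225
  C_12 = −[(-0.20)(0.85) − (-0.30)(-0.30)] = 0.2600
  C_13 = (-0.20)(0.00) − (0.85)(-0.30) = 0.2550
  C_21 = −[(-0.40)(0.85) − (-0.15)(0.00)] = 0.3400
  C_22 = (0.65)(0.85) − (-0.15)(-0.30) = 0.5075
  C_23 = −[(0.65)(0.00) − (-0.40)(-0.30)] = 0.1200
  C_31 = (-0.40)(-0.30) − (-0.15)(0.85) = 0.2475
  C_32 = −[(0.65)(-0.30) − (-0.15)(-0.20)] = 0.2250
  C_33 = (0.65)(0.85) − (-0.40)(-0.20) = 0.4725
det(I−A) = Σ_j (I−A)_1j·C_1j = (0.65)(0.7225) + (-0.40)(0.2600) + (-0.15)(0.2550) = 0.327375
adj(I−A) = Cᵀ =
  [ 0.7225   0.3400   0.2475]
  [ 0.2600   0.5075   0.2250]
  [ 0.2550   0.1200   0.4725]
(I − A)⁻¹ = adj(I−A) / det(I−A) ≈
  [   2.2069     1.0386     0.7560]
  [   0.7942     1.5502     0.6873]
  [   0.7789     0.3666     1.4433]
Δx = (I − A)⁻¹ Δd with Δd having +75 in the Coal component and 0 elsewhere.
So Δx_F = L_FC · (+75), where L_FC = adj(I−A)_FC / det(I−A) = 0.2475 / 0.327375.
Δx_F = 0.2475 × (+75) / 0.327375 = 18.5625 / 0.327375 ≈ 56.701.

Δx_F = 56.701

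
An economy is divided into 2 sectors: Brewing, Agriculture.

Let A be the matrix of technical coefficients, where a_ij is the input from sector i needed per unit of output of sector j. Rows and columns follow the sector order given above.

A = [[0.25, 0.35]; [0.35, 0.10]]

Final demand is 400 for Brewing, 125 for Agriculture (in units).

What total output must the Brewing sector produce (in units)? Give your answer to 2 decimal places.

x_B = 730.77

I − A =
  [   0.75    -0.35]
  [  -0.35     0.90]
det(I−A) = (0.75)(0.90) − (-0.35)(-0.35) = 0.5525
adj(I−A) = [[0.90, 0.35], [0.35, 0.75]]
(I − A)⁻¹ = adj(I−A) / det(I−A) ≈
  [   1.6290     0.6335]
  [   0.6335     1.3575]
x = (I − A)⁻¹ d = adj(I−A)·d / det(I−A), with det(I−A) = 0.5525:
  x_B = (0.90·400 + 0.35·125) / 0.5525 = 403.75 / 0.5525 ≈ 730.77
  x_A = (0.35·400 + 0.75·125) / 0.5525 = 233.75 / 0.5525 ≈ 423.08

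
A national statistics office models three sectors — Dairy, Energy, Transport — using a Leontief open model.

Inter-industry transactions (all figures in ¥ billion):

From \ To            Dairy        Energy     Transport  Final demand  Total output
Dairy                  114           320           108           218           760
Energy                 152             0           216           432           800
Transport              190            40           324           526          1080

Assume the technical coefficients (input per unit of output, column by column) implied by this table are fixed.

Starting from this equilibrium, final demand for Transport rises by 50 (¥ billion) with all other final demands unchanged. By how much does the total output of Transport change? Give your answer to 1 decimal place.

Δx_3 = 79.5

Technical coefficients a_ij = z_ij / X_j:
  a_11 = 114/760 = 0.15, a_21 = 152/760 = 0.20, a_31 = 190/760 = 0.25
  a_12 = 320/800 = 0.40, a_22 = 0/800 = 0.00, a_32 = 40/800 = 0.05
  a_13 = 108/1080 = 0.10, a_23 = 216/1080 = 0.20, a_33 = 324/1080 = 0.30
I − A =
  [   0.85    -0.40    -0.10]
  [  -0.20     1.00    -0.20]
  [  -0.25    -0.05     0.70]
Cofactors of I−A, C_ij = (−1)^(i+j)·(minor ij) (rows/columns in the sector order above):
  C_11 = (1.00)(0.70) − (-0.20)(-0.05) = 0.6900
  C_12 = −[(-0.20)(0.70) − (-0.20)(-0.25)] = 0.1900
  C_13 = (-0.20)(-0.05) − (1.00)(-0.25) = 0.2600
  C_21 = −[(-0.40)(0.70) − (-0.10)(-0.05)] = 0.2850
  C_22 = (0.85)(0.70) − (-0.10)(-0.25) = 0.5700
  C_23 = −[(0.85)(-0.05) − (-0.40)(-0.25)] = 0.1425
  C_31 = (-0.40)(-0.20) − (-0.10)(1.00) = 0.1800
  C_32 = −[(0.85)(-0.20) − (-0.10)(-0.20)] = 0.1900
  C_33 = (0.85)(1.00) − (-0.40)(-0.20) = 0.7700
det(I−A) = Σ_j (I−A)_1j·C_1j = (0.85)(0.6900) + (-0.40)(0.1900) + (-0.10)(0.2600) = 0.4845
adj(I−A) = Cᵀ =
  [ 0.6900   0.2850   0.1800]
  [ 0.1900   0.5700   0.1900]
  [ 0.2600   0.1425   0.7700]
(I − A)⁻¹ = adj(I−A) / det(I−A) ≈
  [   1.4241     0.5882     0.3715]
  [   0.3922     1.1765     0.3922]
  [   0.5366     0.2941     1.5893]
Δx = (I − A)⁻¹ Δd with Δd having +50 in the Transport component and 0 elsewhere.
So Δx_3 = L_33 · (+50), where L_33 = adj(I−A)_33 / det(I−A) = 0.7700 / 0.4845.
Δx_3 = 0.7700 × (+50) / 0.4845 = 38.50 / 0.4845 ≈ 79.5.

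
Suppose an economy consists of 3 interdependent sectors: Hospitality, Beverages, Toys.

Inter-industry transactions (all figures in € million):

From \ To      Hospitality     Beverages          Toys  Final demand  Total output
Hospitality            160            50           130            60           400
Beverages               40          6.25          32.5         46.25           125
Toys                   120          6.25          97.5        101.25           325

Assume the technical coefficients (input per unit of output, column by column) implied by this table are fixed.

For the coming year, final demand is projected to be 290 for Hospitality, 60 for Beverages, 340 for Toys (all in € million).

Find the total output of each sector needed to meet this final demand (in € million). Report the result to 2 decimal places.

x_1 = 1467.50, x_2 = 337.50, x_3 = 1138.75

Technical coefficients a_ij = z_ij / X_j:
  a_11 = 160/400 = 0.40, a_21 = 40/400 = 0.10, a_31 = 120/400 = 0.30
  a_12 = 50/125 = 0.40, a_22 = 6.25/125 = 0.05, a_32 = 6.25/125 = 0.05
  a_13 = 130/325 = 0.40, a_23 = 32.5/325 = 0.10, a_33 = 97.5/325 = 0.30
I − A =
  [   0.60    -0.40    -0.40]
  [  -0.10     0.95    -0.10]
  [  -0.30    -0.05     0.70]
Cofactors of I−A, C_ij = (−1)^(i+j)·(minor ij) (rows/columns in the sector order above):
  C_11 = (0.95)(0.70) − (-0.10)(-0.05) = 0.6600
  C_12 = −[(-0.10)(0.70) − (-0.10)(-0.30)] = 0.1000
  C_13 = (-0.10)(-0.05) − (0.95)(-0.30) = 0.2900
  C_21 = −[(-0.40)(0.70) − (-0.40)(-0.05)] = 0.3000
  C_22 = (0.60)(0.70) − (-0.40)(-0.30) = 0.3000
  C_23 = −[(0.60)(-0.05) − (-0.40)(-0.30)] = 0.1500
  C_31 = (-0.40)(-0.10) − (-0.40)(0.95) = 0.4200
  C_32 = −[(0.60)(-0.10) − (-0.40)(-0.10)] = 0.1000
  C_33 = (0.60)(0.95) − (-0.40)(-0.10) = 0.5300
det(I−A) = Σ_j (I−A)_1j·C_1j = (0.60)(0.6600) + (-0.40)(0.1000) + (-0.40)(0.2900) = 0.2400
adj(I−A) = Cᵀ =
  [ 0.6600   0.3000   0.4200]
  [ 0.1000   0.3000   0.1000]
  [ 0.2900   0.1500   0.5300]
(I − A)⁻¹ = adj(I−A) / det(I−A) ≈
  [   2.7500     1.2500     1.7500]
  [   0.4167     1.2500     0.4167]
  [   1.2083     0.6250     2.2083]
x = (I − A)⁻¹ d = adj(I−A)·d / det(I−A), with det(I−A) = 0.2400:
  x_1 = (0.6600·290 + 0.3000·60 + 0.4200·340) / 0.2400 = 352.20 / 0.2400 = 1467.50
  x_2 = (0.1000·290 + 0.3000·60 + 0.1000·340) / 0.2400 = 81.00 / 0.2400 = 337.50
  x_3 = (0.2900·290 + 0.1500·60 + 0.5300·340) / 0.2400 = 273.30 / 0.2400 = 1138.75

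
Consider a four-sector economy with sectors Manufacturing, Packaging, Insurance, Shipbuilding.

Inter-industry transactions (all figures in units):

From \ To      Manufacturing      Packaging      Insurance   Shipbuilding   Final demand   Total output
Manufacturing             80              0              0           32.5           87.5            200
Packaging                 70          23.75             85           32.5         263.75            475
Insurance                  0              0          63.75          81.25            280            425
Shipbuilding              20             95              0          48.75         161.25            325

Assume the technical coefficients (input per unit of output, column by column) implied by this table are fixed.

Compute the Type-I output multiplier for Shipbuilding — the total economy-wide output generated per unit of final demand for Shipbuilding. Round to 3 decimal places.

Technical coefficients a_ij = z_ij / X_j:
  a_11 = 80/200 = 0.40, a_21 = 70/200 = 0.35, a_31 = 0/200 = 0.00, a_41 = 20/200 = 0.10
  a_12 = 0/475 = 0.00, a_22 = 23.75/475 = 0.05, a_32 = 0/475 = 0.00, a_42 = 95/475 = 0.20
  a_13 = 0/425 = 0.00, a_23 = 85/425 = 0.20, a_33 = 63.75/425 = 0.15, a_43 = 0/425 = 0.00
  a_14 = 32.5/325 = 0.10, a_24 = 32.5/325 = 0.10, a_34 = 81.25/325 = 0.25, a_44 = 48.75/325 = 0.15
I − A =
  [   0.60     0.00     0.00    -0.10]
  [  -0.35     0.95    -0.20    -0.10]
  [   0.00     0.00     0.85    -0.25]
  [  -0.10    -0.20     0.00     0.85]
Compute the cofactors C_ij = (−1)^(i+j)·(3×3 minor ij) of I−A; the adjugate is their transpose:
adj(I−A) = Cᵀ =
  [ 0.659375   0.017000   0.004000   0.080750]
  [ 0.266375   0.425000   0.100000   0.110750]
  [ 0.041250   0.030000   0.456000   0.142500]
  [ 0.140250   0.102000   0.024000   0.484500]
det(I−A) = Σ_j (I−A)_1j·C_1j = (0.60)(0.659375) + (0.00)(0.266375) + (0.00)(0.041250) + (-0.10)(0.140250) = 0.3816
(I − A)⁻¹ = adj(I−A) / det(I−A) ≈
  [   1.7279     0.0445     0.0105     0.2116]
  [   0.6980     1.1137     0.2621     0.2902]
  [   0.1081     0.0786     1.1950     0.3734]
  [   0.3675     0.2673     0.0629     1.2697]
The output multiplier for sector j is the column-j sum of the Leontief inverse (I − A)⁻¹ = adj(I−A) / det(I−A).
Column 4 of adj(I−A): (0.080750, 0.110750, 0.142500, 0.484500); det(I−A) = 0.3816.
m_4 = (0.080750 + 0.110750 + 0.142500 + 0.484500) / 0.3816 = 0.8185 / 0.3816 ≈ 2.145.

m_4 = 2.145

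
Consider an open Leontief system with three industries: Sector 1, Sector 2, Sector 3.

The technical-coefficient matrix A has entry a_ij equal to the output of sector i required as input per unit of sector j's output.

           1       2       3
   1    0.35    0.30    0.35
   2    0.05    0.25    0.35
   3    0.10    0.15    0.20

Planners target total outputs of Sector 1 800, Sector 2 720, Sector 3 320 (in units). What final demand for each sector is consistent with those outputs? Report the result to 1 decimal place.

d_1 = 192.0, d_2 = 388.0, d_3 = 68.0

I − A =
  [   0.65    -0.30    -0.35]
  [  -0.05     0.75    -0.35]
  [  -0.10    -0.15     0.80]
d = (I − A) x:
  d_1 = (+0.65)·800 + (-0.30)·720 + (-0.35)·320 = 192.0
  d_2 = (-0.05)·800 + (+0.75)·720 + (-0.35)·320 = 388.0
  d_3 = (-0.10)·800 + (-0.15)·720 + (+0.80)·320 = 68.0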